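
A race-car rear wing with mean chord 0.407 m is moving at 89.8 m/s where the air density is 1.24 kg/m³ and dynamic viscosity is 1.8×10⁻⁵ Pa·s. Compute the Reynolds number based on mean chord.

Re = 2.52×10^6

Re = ρ·v·c/μ = 1.24 × 89.8 × 0.407 / (1.8×10⁻⁵) = 2.52×10^6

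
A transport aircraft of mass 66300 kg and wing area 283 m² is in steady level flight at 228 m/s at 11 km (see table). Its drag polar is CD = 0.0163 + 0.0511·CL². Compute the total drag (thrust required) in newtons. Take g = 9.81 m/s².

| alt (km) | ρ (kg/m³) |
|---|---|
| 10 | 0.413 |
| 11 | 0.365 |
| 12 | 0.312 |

D = 51800 N

At 11 km, from the table: ρ = 0.365 kg/m³.
Weight W = mg = 66300 × 9.81 = 6.504×10^5 N; in level flight L = W.
Dynamic pressure q = 0.5 × 0.365 × 228² = 9487 Pa.
CL = 2W/(ρv²S) = 2×6.504×10^5/(0.365×228²×283) = 0.2422.
CD = 0.0163 + 0.0511 × 0.2422² = 0.0193.
D = q·S·CD = 9487 × 283 × 0.0193 = 51810 N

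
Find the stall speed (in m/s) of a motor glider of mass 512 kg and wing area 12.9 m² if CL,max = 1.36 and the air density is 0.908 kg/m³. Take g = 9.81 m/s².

Stall occurs when L = W at CL,max. W = mg = 512 × 9.81 = 5023 N.
V_stall = √(2W/(ρ·S·CL,max)) = √(2 × 5023 / (0.908 × 12.9 × 1.36))
V_stall = √630.6 = 25.1 m/s

V_stall = 25.1 m/s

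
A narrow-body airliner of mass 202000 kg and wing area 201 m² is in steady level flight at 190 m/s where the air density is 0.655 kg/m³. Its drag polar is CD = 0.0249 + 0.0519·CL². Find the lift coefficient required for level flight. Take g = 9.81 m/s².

Weight W = mg = 202000 × 9.81 = 1.9816×10^6 N; in level flight L = W.
Dynamic pressure q = 0.5 × 0.655 × 190² = 11820 Pa.
CL = 2W/(ρv²S) = 2×1.9816×10^6/(0.655×190²×201) = 0.8339.

CL = 0.834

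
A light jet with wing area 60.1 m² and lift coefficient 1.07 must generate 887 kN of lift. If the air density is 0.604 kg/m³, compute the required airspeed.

v = 214 m/s

L = ½ρv²S·CL ⇒ v = √(2L/(ρ·S·CL))
v = √(2 × 8.87×10^5 / (0.604 × 60.1 × 1.07)) = √45670 = 214 m/s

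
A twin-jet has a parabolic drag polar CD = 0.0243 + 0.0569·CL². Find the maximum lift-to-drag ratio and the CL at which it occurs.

(L/D)max = 13.4, at CL = 0.654

For CD = CD0 + K·CL², (L/D)max occurs at CL* = √(CD0/K) and equals 1/(2√(K·CD0)).
(L/D)max = 1/(2√(0.0569 × 0.0243)) = 1/(2 × 0.03718) = 13.4
CL* = √(0.0243/0.0569) = 0.654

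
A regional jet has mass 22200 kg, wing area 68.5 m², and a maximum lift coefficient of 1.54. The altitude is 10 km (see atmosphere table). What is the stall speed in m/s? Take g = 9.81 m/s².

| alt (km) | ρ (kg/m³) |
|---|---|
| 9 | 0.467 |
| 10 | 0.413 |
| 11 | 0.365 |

V_stall = 100 m/s

At 10 km, from the table: ρ = 0.413 kg/m³.
Weight W = mg = 22200 × 9.81 = 2.178×10^5 N.
From L = ½ρV²S·CL,max = W: V_stall = √(2W/(ρSCL,max)) = √(2·2.178×10^5/(0.413·68.5·1.54))
V_stall = √9997 = 100 m/s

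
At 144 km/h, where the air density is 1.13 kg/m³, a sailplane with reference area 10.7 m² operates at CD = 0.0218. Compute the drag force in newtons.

D = 211 N

Convert speed: v = 144 km/h ÷ 3.6 = 40 m/s.
Dynamic pressure q = ½ρv² = ½ × 1.13 × 40² = 904 Pa.
D = q·S·CD = 904 × 10.7 × 0.0218 = 211 N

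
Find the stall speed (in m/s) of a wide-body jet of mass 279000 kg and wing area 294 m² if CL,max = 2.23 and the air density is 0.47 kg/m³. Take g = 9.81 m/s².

Stall occurs when L = W at CL,max. W = mg = 279000 × 9.81 = 2.737×10^6 N.
V_stall = √(2W/(ρ·S·CL,max)) = √(2 × 2.737×10^6 / (0.47 × 294 × 2.23))
V_stall = √17760 = 133 m/s

V_stall = 133 m/s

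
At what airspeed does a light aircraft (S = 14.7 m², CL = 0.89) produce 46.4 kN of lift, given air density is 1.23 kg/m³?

v = 75.9 m/s

L = ½ρv²S·CL ⇒ v = √(2L/(ρ·S·CL))
v = √(2 × 46400 / (1.23 × 14.7 × 0.89)) = √5767 = 75.9 m/s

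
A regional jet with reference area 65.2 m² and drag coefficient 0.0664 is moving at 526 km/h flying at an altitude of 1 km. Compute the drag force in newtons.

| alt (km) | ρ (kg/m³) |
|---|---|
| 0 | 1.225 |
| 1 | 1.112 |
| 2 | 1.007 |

At 1 km, from the table: ρ = 1.112 kg/m³.
Convert speed: v = 526 km/h ÷ 3.6 = 146.1 m/s.
Dynamic pressure q = ½ρv² = ½ × 1.112 × 146.1² = 11870 Pa.
D = q·S·CD = 11870 × 65.2 × 0.0664 = 51400 N ≈ 51.4 kN

D = 51400 N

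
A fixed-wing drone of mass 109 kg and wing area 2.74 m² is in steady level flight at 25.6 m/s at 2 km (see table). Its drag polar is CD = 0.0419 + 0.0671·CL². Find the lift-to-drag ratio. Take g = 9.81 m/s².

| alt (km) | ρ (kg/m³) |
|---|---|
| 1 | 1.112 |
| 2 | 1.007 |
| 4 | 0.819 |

L/D = 8.71

At 2 km, from the table: ρ = 1.007 kg/m³.
Weight W = mg = 109 × 9.81 = 1069.3 N; in level flight L = W.
q = ½ρv² = ½ × 1.007 × 25.6² = 330 Pa.
CL = 2W/(ρv²S) = 2×1069.3/(1.007×25.6²×2.74) = 1.183.
CD = 0.0419 + 0.0671 × 1.183² = 0.1358.
L/D = CL/CD = 1.183 / 0.1358 = 8.71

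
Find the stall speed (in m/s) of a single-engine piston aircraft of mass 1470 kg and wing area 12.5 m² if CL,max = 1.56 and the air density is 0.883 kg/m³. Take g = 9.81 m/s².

V_stall = 40.9 m/s

At stall, lift equals weight: L = W = m·g = 1470 × 9.81 = 14420 N.
From L = ½ρV²S·CL,max = W: V_stall = √(2W/(ρSCL,max)) = √(2·14420/(0.883·12.5·1.56))
V_stall = √1675 = 40.9 m/s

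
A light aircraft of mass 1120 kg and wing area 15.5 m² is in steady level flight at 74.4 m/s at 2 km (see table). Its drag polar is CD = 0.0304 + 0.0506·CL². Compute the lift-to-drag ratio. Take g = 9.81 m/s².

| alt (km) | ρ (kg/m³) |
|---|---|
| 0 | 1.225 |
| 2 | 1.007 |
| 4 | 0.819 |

L/D = 7.55

At 2 km, from the table: ρ = 1.007 kg/m³.
Level flight ⇒ L = W = m·g = 1120 × 9.81 = 10987 N.
q = ½ρv² = ½ × 1.007 × 74.4² = 2787 Pa.
CL = 2W/(ρv²S) = 2×10987/(1.007×74.4²×15.5) = 0.2543.
CD = 0.0304 + 0.0506 × 0.2543² = 0.03367.
L/D = CL/CD = 0.2543 / 0.03367 = 7.55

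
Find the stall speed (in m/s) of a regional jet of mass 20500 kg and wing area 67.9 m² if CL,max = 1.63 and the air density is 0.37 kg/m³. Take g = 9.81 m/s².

Stall occurs when L = W at CL,max. W = mg = 20500 × 9.81 = 2.011×10^5 N.
From L = ½ρV²S·CL,max = W: V_stall = √(2W/(ρSCL,max)) = √(2·2.011×10^5/(0.37·67.9·1.63))
V_stall = √9822 = 99.1 m/s

V_stall = 99.1 m/s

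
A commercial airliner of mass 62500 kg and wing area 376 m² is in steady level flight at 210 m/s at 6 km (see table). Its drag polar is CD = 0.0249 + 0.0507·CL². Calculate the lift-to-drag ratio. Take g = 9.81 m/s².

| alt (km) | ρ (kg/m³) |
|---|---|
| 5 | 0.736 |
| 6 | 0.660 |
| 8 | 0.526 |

At 6 km, from the table: ρ = 0.660 kg/m³.
Weight W = mg = 62500 × 9.81 = 6.1312×10^5 N; in level flight L = W.
Dynamic pressure q = 0.5 × 0.66 × 210² = 14550 Pa.
CL = 2W/(ρv²S) = 2×6.1312×10^5/(0.66×210²×376) = 0.112.
CD = 0.0249 + 0.0507 × 0.112² = 0.02554.
L/D = CL/CD = 0.112 / 0.02554 = 4.39

L/D = 4.39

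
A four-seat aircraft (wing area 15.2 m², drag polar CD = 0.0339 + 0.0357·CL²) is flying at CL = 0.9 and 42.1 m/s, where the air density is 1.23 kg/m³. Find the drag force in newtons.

CD = 0.0339 + 0.0357 × 0.9² = 0.06282
D = ½ρv²S·CD = ½ × 1.23 × 42.1² × 15.2 × 0.06282 = 1040 N

D = 1040 N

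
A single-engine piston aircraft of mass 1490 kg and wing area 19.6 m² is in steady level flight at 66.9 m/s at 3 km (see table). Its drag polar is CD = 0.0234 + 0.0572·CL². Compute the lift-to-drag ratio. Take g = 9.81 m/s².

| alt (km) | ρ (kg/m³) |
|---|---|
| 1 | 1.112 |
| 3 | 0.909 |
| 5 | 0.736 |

At 3 km, from the table: ρ = 0.909 kg/m³.
Weight W = mg = 1490 × 9.81 = 14617 N; in level flight L = W.
Dynamic pressure q = 0.5 × 0.909 × 66.9² = 2034 Pa.
Required CL = L/(qS) = 14617/(2034·19.6) = 0.3666.
CD = 0.0234 + 0.0572 × 0.3666² = 0.03109.
L/D = CL/CD = 0.3666 / 0.03109 = 11.8

L/D = 11.8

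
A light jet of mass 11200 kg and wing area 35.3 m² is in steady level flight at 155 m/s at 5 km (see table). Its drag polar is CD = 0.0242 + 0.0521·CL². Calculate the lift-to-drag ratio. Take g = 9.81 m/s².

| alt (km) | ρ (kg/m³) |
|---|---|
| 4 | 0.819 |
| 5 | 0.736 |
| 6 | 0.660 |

At 5 km, from the table: ρ = 0.736 kg/m³.
In steady level flight, lift balances weight: W = mg = 11200 × 9.81 = 1.0987×10^5 N.
q = ½ρv² = ½ × 0.736 × 155² = 8841 Pa.
CL = W/(q·S) = 1.0987×10^5 / (8841 × 35.3) = 0.352.
CD = 0.0242 + 0.0521 × 0.352² = 0.03066.
L/D = CL/CD = 0.352 / 0.03066 = 11.5

L/D = 11.5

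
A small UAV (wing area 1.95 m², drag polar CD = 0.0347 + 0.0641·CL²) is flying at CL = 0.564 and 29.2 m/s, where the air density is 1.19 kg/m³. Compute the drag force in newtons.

CD = 0.0347 + 0.0641 × 0.564² = 0.05509
D = ½ρv²S·CD = ½ × 1.19 × 29.2² × 1.95 × 0.05509 = 54.5 N

D = 54.5 N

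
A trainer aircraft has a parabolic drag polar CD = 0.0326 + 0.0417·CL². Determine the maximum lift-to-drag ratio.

(L/D)max = 13.6

For CD = CD0 + K·CL², (L/D)max occurs at CL* = √(CD0/K) and equals 1/(2√(K·CD0)).
(L/D)max = 1/(2√(0.0417 × 0.0326)) = 1/(2 × 0.03687) = 13.6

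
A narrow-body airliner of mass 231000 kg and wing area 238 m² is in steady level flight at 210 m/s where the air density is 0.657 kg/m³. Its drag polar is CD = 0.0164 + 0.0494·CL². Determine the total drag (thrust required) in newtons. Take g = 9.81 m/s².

Level flight ⇒ L = W = m·g = 231000 × 9.81 = 2.2661×10^6 N.
Dynamic pressure q = 0.5 × 0.657 × 210² = 14490 Pa.
Required CL = L/(qS) = 2.2661×10^6/(14490·238) = 0.6572.
CD = 0.0164 + 0.0494 × 0.6572² = 0.03774.
D = q·S·CD = 14490 × 238 × 0.03774 = 1.301×10^5 N

D = 1.3×10^5 N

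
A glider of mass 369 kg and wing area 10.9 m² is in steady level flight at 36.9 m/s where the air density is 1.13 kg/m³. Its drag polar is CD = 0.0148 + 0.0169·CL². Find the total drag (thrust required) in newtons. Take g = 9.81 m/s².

Level flight ⇒ L = W = m·g = 369 × 9.81 = 3619.9 N.
Dynamic pressure q = 0.5 × 1.13 × 36.9² = 769.3 Pa.
CL = 2W/(ρv²S) = 2×3619.9/(1.13×36.9²×10.9) = 0.4317.
CD = 0.0148 + 0.0169 × 0.4317² = 0.01795.
D = q·S·CD = 769.3 × 10.9 × 0.01795 = 150.5 N

D = 151 N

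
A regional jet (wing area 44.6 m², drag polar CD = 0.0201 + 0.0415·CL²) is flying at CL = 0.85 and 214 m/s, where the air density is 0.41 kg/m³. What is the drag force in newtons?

CD = 0.0201 + 0.0415 × 0.85² = 0.05008
D = ½ρv²S·CD = ½ × 0.41 × 214² × 44.6 × 0.05008 = 21000 N

D = 21000 N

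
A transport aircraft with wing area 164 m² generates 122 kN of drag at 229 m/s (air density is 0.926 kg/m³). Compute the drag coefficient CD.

CD = 0.0306

From D = ½ρv²S·CD, rearranging gives CD = 2D/(ρv²S).
CD = 2 × 1.22×10^5 / (0.926 × 229² × 164) = 0.0306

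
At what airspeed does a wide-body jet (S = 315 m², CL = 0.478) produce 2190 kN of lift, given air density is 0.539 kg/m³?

L = ½ρv²S·CL ⇒ v = √(2L/(ρ·S·CL))
v = √(2 × 2.19×10^6 / (0.539 × 315 × 0.478)) = √53970 = 232 m/s

v = 232 m/s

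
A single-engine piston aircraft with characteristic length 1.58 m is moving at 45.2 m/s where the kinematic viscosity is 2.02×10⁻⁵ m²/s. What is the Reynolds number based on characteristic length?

Re = 3.54×10^6

Re = v·c/ν = 45.2 × 1.58 / (2.02×10⁻⁵) = 3.54×10^6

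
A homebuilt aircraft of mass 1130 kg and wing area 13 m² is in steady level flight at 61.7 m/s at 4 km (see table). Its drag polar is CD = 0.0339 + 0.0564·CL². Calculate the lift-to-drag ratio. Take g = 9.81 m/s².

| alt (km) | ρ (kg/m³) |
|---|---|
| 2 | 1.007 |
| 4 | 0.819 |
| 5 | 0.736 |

At 4 km, from the table: ρ = 0.819 kg/m³.
Weight W = mg = 1130 × 9.81 = 11085 N; in level flight L = W.
q = ½ρv² = ½ × 0.819 × 61.7² = 1559 Pa.
Required CL = L/(qS) = 11085/(1559·13) = 0.547.
CD = 0.0339 + 0.0564 × 0.547² = 0.05077.
L/D = CL/CD = 0.547 / 0.05077 = 10.8

L/D = 10.8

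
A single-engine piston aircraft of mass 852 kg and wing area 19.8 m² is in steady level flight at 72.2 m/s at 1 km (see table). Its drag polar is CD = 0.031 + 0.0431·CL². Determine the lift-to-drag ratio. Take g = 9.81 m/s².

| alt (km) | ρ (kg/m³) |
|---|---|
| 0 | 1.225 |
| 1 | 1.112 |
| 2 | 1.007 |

At 1 km, from the table: ρ = 1.112 kg/m³.
Weight W = mg = 852 × 9.81 = 8358.1 N; in level flight L = W.
q = ½ρv² = ½ × 1.112 × 72.2² = 2898 Pa.
CL = 2W/(ρv²S) = 2×8358.1/(1.112×72.2²×19.8) = 0.1456.
CD = 0.031 + 0.0431 × 0.1456² = 0.03191.
L/D = CL/CD = 0.1456 / 0.03191 = 4.56

L/D = 4.56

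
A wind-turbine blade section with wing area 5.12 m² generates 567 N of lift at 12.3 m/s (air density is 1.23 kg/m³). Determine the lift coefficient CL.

CL = 1.19

From L = ½ρv²S·CL, rearranging gives CL = 2L/(ρv²S).
CL = 2 × 567 / (1.23 × 12.3² × 5.12) = 1.19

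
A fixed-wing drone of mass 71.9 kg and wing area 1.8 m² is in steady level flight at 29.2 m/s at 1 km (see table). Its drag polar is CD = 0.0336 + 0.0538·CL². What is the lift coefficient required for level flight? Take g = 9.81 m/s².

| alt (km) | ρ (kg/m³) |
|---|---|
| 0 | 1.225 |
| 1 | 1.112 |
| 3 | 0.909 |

CL = 0.827

At 1 km, from the table: ρ = 1.112 kg/m³.
In steady level flight, lift balances weight: W = mg = 71.9 × 9.81 = 705.34 N.
q = ½ρv² = ½ × 1.112 × 29.2² = 474.1 Pa.
Required CL = L/(qS) = 705.34/(474.1·1.8) = 0.8266.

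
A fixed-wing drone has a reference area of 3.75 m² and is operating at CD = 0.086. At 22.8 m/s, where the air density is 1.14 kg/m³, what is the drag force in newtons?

D = 95.6 N

D = ½ρv²S·CD = ½ × 1.14 × 22.8² × 3.75 × 0.086 = 95.6 N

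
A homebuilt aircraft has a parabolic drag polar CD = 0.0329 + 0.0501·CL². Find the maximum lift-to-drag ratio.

For CD = CD0 + K·CL², (L/D)max occurs at CL* = √(CD0/K) and equals 1/(2√(K·CD0)).
(L/D)max = 1/(2√(0.0501 × 0.0329)) = 1/(2 × 0.0406) = 12.3

(L/D)max = 12.3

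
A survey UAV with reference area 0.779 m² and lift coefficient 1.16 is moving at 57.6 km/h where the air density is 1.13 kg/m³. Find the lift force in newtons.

Convert speed: v = 57.6 km/h ÷ 3.6 = 16 m/s.
Dynamic pressure q = ½ρv² = ½ × 1.13 × 16² = 144.6 Pa.
L = q·S·CL = 144.6 × 0.779 × 1.16 = 131 N

L = 131 N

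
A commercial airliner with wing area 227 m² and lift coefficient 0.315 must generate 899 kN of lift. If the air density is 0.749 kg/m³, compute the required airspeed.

L = ½ρv²S·CL ⇒ v = √(2L/(ρ·S·CL))
v = √(2 × 8.99×10^5 / (0.749 × 227 × 0.315)) = √33570 = 183 m/s

v = 183 m/s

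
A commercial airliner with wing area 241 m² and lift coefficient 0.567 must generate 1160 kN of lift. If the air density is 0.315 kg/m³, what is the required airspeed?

v = 232 m/s

L = ½ρv²S·CL ⇒ v = √(2L/(ρ·S·CL))
v = √(2 × 1.16×10^6 / (0.315 × 241 × 0.567)) = √53900 = 232 m/s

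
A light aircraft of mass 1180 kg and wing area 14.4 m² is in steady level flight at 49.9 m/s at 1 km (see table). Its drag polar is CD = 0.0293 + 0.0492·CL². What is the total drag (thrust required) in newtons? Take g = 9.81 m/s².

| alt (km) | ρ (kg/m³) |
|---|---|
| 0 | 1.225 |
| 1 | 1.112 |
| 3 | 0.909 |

At 1 km, from the table: ρ = 1.112 kg/m³.
In steady level flight, lift balances weight: W = mg = 1180 × 9.81 = 11576 N.
q = ½ρv² = ½ × 1.112 × 49.9² = 1384 Pa.
CL = 2W/(ρv²S) = 2×11576/(1.112×49.9²×14.4) = 0.5806.
CD = 0.0293 + 0.0492 × 0.5806² = 0.04589.
D = q·S·CD = 1384 × 14.4 × 0.04589 = 914.8 N

D = 915 N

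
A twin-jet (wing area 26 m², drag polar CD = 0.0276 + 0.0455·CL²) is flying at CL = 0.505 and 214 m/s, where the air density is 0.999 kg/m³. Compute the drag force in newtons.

CD = 0.0276 + 0.0455 × 0.505² = 0.0392
D = ½ρv²S·CD = ½ × 0.999 × 214² × 26 × 0.0392 = 23300 N

D = 23300 N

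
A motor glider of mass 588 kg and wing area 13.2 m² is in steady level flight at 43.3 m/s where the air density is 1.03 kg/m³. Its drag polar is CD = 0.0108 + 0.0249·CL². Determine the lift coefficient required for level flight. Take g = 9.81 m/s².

CL = 0.453

Weight W = mg = 588 × 9.81 = 5768.3 N; in level flight L = W.
Dynamic pressure q = 0.5 × 1.03 × 43.3² = 965.6 Pa.
Required CL = L/(qS) = 5768.3/(965.6·13.2) = 0.4526.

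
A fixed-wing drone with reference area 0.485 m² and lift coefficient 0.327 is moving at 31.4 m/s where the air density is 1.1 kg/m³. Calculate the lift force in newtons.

L = 86 N

L = ½ρv²S·CL = ½ × 1.1 × 31.4² × 0.485 × 0.327 = 86 N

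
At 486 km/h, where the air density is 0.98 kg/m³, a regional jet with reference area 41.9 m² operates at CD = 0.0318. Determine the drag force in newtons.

D = 11900 N

Convert speed: v = 486 km/h ÷ 3.6 = 135 m/s.
Dynamic pressure q = ½ρv² = ½ × 0.98 × 135² = 8930 Pa.
D = q·S·CD = 8930 × 41.9 × 0.0318 = 11900 N ≈ 11.9 kN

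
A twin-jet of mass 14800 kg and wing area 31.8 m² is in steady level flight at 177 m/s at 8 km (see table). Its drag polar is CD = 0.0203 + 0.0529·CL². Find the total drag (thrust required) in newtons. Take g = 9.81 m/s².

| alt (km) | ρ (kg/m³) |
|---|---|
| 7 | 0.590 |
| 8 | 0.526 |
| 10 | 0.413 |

At 8 km, from the table: ρ = 0.526 kg/m³.
In steady level flight, lift balances weight: W = mg = 14800 × 9.81 = 1.4519×10^5 N.
q = ½ρv² = ½ × 0.526 × 177² = 8240 Pa.
Required CL = L/(qS) = 1.4519×10^5/(8240·31.8) = 0.5541.
CD = 0.0203 + 0.0529 × 0.5541² = 0.03654.
D = q·S·CD = 8240 × 31.8 × 0.03654 = 9575 N

D = 9570 N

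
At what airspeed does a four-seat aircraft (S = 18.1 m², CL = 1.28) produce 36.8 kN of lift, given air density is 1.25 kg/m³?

v = 50.4 m/s

L = ½ρv²S·CL ⇒ v = √(2L/(ρ·S·CL))
v = √(2 × 36800 / (1.25 × 18.1 × 1.28)) = √2541 = 50.4 m/s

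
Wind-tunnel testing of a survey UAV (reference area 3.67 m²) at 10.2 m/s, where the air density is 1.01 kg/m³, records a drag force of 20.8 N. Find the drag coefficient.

From D = ½ρv²S·CD, rearranging gives CD = 2D/(ρv²S).
CD = 2 × 20.8 / (1.01 × 10.2² × 3.67) = 0.108

CD = 0.108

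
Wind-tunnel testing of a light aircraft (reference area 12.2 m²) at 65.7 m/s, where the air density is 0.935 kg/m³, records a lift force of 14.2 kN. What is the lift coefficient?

From L = ½ρv²S·CL, rearranging gives CL = 2L/(ρv²S).
CL = 2 × 14200 / (0.935 × 65.7² × 12.2) = 0.577

CL = 0.577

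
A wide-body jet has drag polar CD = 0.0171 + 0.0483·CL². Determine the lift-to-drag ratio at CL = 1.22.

L/D = 13.7

CD = 0.0171 + 0.0483 × 1.22² = 0.08899
L/D = CL/CD = 1.22 / 0.08899 = 13.7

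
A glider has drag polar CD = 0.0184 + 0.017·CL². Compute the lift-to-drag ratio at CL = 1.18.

CD = 0.0184 + 0.017 × 1.18² = 0.04207
L/D = CL/CD = 1.18 / 0.04207 = 28

L/D = 28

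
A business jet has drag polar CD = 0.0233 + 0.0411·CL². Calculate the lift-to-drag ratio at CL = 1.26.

L/D = 14.2

CD = 0.0233 + 0.0411 × 1.26² = 0.08855
L/D = CL/CD = 1.26 / 0.08855 = 14.2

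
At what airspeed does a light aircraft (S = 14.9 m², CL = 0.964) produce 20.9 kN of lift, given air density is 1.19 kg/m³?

v = 49.5 m/s

L = ½ρv²S·CL ⇒ v = √(2L/(ρ·S·CL))
v = √(2 × 20900 / (1.19 × 14.9 × 0.964)) = √2445 = 49.5 m/s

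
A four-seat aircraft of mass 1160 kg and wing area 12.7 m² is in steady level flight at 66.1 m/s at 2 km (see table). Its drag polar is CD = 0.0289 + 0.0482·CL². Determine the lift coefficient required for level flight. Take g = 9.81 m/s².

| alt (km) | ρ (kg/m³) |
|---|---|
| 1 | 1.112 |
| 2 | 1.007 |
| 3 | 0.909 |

CL = 0.407

At 2 km, from the table: ρ = 1.007 kg/m³.
Level flight ⇒ L = W = m·g = 1160 × 9.81 = 11380 N.
q = ½ρv² = ½ × 1.007 × 66.1² = 2200 Pa.
CL = 2W/(ρv²S) = 2×11380/(1.007×66.1²×12.7) = 0.4073.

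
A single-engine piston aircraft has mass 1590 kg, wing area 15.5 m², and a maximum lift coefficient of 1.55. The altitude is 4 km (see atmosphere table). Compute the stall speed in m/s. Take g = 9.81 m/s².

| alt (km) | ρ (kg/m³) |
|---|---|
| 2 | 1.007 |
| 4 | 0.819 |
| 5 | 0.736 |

At 4 km, from the table: ρ = 0.819 kg/m³.
At stall, lift equals weight: L = W = m·g = 1590 × 9.81 = 15600 N.
From L = ½ρV²S·CL,max = W: V_stall = √(2W/(ρSCL,max)) = √(2·15600/(0.819·15.5·1.55))
V_stall = √1585 = 39.8 m/s

V_stall = 39.8 m/s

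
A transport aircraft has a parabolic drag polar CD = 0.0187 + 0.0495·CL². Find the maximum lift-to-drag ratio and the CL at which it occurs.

(L/D)max = 16.4, at CL = 0.615

For CD = CD0 + K·CL², (L/D)max occurs at CL* = √(CD0/K) and equals 1/(2√(K·CD0)).
(L/D)max = 1/(2√(0.0495 × 0.0187)) = 1/(2 × 0.03042) = 16.4
CL* = √(0.0187/0.0495) = 0.615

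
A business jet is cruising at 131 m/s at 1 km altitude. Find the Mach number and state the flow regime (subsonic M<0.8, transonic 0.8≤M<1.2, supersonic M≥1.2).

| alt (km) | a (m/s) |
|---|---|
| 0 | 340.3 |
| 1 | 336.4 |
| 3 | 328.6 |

At 1 km, from the table: a = 336.4 m/s.
M = v/a = 131 / 336.4 = 0.389
M = 0.389 → subsonic.

M = 0.389 (subsonic)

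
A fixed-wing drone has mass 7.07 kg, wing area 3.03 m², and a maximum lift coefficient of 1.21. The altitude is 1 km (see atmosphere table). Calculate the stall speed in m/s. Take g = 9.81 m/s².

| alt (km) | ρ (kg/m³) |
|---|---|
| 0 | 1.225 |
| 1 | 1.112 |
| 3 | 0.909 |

At 1 km, from the table: ρ = 1.112 kg/m³.
Weight W = mg = 7.07 × 9.81 = 69.36 N.
V_stall = √(2W/(ρ·S·CL,max)) = √(2 × 69.36 / (1.112 × 3.03 × 1.21))
V_stall = √34.02 = 5.83 m/s

V_stall = 5.83 m/s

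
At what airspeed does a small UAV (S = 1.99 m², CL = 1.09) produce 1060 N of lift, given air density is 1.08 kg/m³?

v = 30.1 m/s

L = ½ρv²S·CL ⇒ v = √(2L/(ρ·S·CL))
v = √(2 × 1060 / (1.08 × 1.99 × 1.09)) = √905 = 30.1 m/s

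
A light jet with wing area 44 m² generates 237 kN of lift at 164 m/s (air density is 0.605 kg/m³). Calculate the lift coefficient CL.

From L = ½ρv²S·CL, rearranging gives CL = 2L/(ρv²S).
CL = 2 × 2.37×10^5 / (0.605 × 164² × 44) = 0.662

CL = 0.662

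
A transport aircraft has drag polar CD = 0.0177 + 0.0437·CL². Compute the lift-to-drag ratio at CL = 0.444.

L/D = 16.9

CD = 0.0177 + 0.0437 × 0.444² = 0.02631
L/D = CL/CD = 0.444 / 0.02631 = 16.9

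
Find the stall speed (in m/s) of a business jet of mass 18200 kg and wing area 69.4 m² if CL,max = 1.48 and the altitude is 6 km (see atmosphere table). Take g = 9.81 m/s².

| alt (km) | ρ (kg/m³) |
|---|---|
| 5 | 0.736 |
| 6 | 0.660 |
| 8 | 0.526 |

V_stall = 72.6 m/s

At 6 km, from the table: ρ = 0.660 kg/m³.
Stall occurs when L = W at CL,max. W = mg = 18200 × 9.81 = 1.785×10^5 N.
From L = ½ρV²S·CL,max = W: V_stall = √(2W/(ρSCL,max)) = √(2·1.785×10^5/(0.66·69.4·1.48))
V_stall = √5268 = 72.6 m/s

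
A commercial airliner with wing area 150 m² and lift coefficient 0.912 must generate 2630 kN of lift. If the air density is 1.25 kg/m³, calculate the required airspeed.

v = 175 m/s

L = ½ρv²S·CL ⇒ v = √(2L/(ρ·S·CL))
v = √(2 × 2.63×10^6 / (1.25 × 150 × 0.912)) = √30760 = 175 m/s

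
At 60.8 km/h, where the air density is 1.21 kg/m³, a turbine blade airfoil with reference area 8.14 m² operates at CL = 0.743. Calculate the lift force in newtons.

Convert speed: v = 60.8 km/h ÷ 3.6 = 16.89 m/s.
L = ½ρv²S·CL = ½ × 1.21 × 16.89² × 8.14 × 0.743 = 1040 N

L = 1040 N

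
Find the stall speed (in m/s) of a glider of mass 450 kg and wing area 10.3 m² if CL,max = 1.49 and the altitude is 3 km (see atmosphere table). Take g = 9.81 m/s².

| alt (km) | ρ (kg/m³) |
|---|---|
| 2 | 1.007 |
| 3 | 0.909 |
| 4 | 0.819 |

V_stall = 25.2 m/s

At 3 km, from the table: ρ = 0.909 kg/m³.
Stall occurs when L = W at CL,max. W = mg = 450 × 9.81 = 4414 N.
V_stall = √(2W/(ρ·S·CL,max)) = √(2 × 4414 / (0.909 × 10.3 × 1.49))
V_stall = √632.9 = 25.2 m/s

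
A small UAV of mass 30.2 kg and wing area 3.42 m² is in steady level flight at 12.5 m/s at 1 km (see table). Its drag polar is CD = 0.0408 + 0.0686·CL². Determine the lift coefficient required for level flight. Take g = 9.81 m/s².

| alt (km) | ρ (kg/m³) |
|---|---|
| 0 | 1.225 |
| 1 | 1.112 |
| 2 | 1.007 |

At 1 km, from the table: ρ = 1.112 kg/m³.
In steady level flight, lift balances weight: W = mg = 30.2 × 9.81 = 296.26 N.
q = ½ρv² = ½ × 1.112 × 12.5² = 86.88 Pa.
Required CL = L/(qS) = 296.26/(86.88·3.42) = 0.9971.

CL = 0.997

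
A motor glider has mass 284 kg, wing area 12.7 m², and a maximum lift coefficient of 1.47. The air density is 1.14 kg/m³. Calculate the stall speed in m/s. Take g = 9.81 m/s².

V_stall = 16.2 m/s

Stall occurs when L = W at CL,max. W = mg = 284 × 9.81 = 2786 N.
V_stall = √(2W/(ρ·S·CL,max)) = √(2 × 2786 / (1.14 × 12.7 × 1.47))
V_stall = √261.8 = 16.2 m/s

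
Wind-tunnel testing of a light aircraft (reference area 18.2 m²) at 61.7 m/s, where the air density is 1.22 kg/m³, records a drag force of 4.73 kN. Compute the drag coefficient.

CD = 0.112

From D = ½ρv²S·CD, rearranging gives CD = 2D/(ρv²S).
CD = 2 × 4730 / (1.22 × 61.7² × 18.2) = 0.112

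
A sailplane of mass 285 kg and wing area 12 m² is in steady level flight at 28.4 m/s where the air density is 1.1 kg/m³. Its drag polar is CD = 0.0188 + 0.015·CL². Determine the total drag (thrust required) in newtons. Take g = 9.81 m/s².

D = 122 N

Level flight ⇒ L = W = m·g = 285 × 9.81 = 2795.9 N.
q = ½ρv² = ½ × 1.1 × 28.4² = 443.6 Pa.
CL = W/(q·S) = 2795.9 / (443.6 × 12) = 0.5252.
CD = 0.0188 + 0.015 × 0.5252² = 0.02294.
D = q·S·CD = 443.6 × 12 × 0.02294 = 122.1 N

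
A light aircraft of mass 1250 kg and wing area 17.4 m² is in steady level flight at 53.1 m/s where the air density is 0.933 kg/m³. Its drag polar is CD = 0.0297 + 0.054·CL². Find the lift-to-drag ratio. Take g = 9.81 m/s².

Level flight ⇒ L = W = m·g = 1250 × 9.81 = 12262 N.
q = ½ρv² = ½ × 0.933 × 53.1² = 1315 Pa.
CL = 2W/(ρv²S) = 2×12262/(0.933×53.1²×17.4) = 0.5358.
CD = 0.0297 + 0.054 × 0.5358² = 0.0452.
L/D = CL/CD = 0.5358 / 0.0452 = 11.9

L/D = 11.9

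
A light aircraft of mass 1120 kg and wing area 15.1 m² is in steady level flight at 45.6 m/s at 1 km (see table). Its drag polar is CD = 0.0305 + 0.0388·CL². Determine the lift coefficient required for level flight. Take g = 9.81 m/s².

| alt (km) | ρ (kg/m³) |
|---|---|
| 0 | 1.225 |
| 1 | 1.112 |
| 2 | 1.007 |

CL = 0.629

At 1 km, from the table: ρ = 1.112 kg/m³.
In steady level flight, lift balances weight: W = mg = 1120 × 9.81 = 10987 N.
Dynamic pressure q = 0.5 × 1.112 × 45.6² = 1156 Pa.
CL = W/(q·S) = 10987 / (1156 × 15.1) = 0.6294.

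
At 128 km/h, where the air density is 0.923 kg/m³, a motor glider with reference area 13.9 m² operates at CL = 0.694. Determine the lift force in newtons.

Convert speed: v = 128 km/h ÷ 3.6 = 35.56 m/s.
L = ½ρv²S·CL = ½ × 0.923 × 35.56² × 13.9 × 0.694 = 5630 N ≈ 5.63 kN

L = 5630 N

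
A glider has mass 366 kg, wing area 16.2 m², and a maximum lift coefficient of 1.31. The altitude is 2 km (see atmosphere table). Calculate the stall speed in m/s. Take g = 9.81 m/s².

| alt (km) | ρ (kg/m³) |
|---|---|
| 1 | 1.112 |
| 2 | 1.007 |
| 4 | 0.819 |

At 2 km, from the table: ρ = 1.007 kg/m³.
Stall occurs when L = W at CL,max. W = mg = 366 × 9.81 = 3590 N.
From L = ½ρV²S·CL,max = W: V_stall = √(2W/(ρSCL,max)) = √(2·3590/(1.007·16.2·1.31))
V_stall = √336 = 18.3 m/s

V_stall = 18.3 m/s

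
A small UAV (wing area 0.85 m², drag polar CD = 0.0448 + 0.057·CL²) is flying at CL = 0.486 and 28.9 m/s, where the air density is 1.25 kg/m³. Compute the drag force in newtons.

CD = 0.0448 + 0.057 × 0.486² = 0.05826
D = ½ρv²S·CD = ½ × 1.25 × 28.9² × 0.85 × 0.05826 = 25.9 N

D = 25.9 N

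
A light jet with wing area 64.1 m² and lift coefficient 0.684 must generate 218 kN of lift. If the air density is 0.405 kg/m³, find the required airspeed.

v = 157 m/s

L = ½ρv²S·CL ⇒ v = √(2L/(ρ·S·CL))
v = √(2 × 2.18×10^5 / (0.405 × 64.1 × 0.684)) = √24550 = 157 m/s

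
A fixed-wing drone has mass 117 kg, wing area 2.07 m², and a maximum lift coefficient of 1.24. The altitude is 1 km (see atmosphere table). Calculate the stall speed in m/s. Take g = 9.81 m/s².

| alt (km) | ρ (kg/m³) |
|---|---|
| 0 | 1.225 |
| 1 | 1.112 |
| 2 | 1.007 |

V_stall = 28.4 m/s

At 1 km, from the table: ρ = 1.112 kg/m³.
Stall occurs when L = W at CL,max. W = mg = 117 × 9.81 = 1148 N.
From L = ½ρV²S·CL,max = W: V_stall = √(2W/(ρSCL,max)) = √(2·1148/(1.112·2.07·1.24))
V_stall = √804.2 = 28.4 m/s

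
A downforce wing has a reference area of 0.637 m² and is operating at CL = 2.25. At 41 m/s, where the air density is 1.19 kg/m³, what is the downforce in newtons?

L = 1430 N

Dynamic pressure q = ½ρv² = ½ × 1.19 × 41² = 1000 Pa.
L = q·S·CL = 1000 × 0.637 × 2.25 = 1430 N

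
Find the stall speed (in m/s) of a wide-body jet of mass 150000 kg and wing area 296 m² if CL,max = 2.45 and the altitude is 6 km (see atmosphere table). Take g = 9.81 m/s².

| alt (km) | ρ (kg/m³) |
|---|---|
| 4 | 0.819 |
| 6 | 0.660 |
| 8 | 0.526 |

At 6 km, from the table: ρ = 0.660 kg/m³.
Weight W = mg = 150000 × 9.81 = 1.472×10^6 N.
V_stall = √(2W/(ρ·S·CL,max)) = √(2 × 1.472×10^6 / (0.66 × 296 × 2.45))
V_stall = √6149 = 78.4 m/s

V_stall = 78.4 m/s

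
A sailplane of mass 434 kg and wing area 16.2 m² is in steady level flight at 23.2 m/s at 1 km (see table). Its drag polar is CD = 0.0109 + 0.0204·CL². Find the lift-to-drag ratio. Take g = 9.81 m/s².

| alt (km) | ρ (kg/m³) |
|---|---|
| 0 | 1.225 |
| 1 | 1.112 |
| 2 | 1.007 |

L/D = 33

At 1 km, from the table: ρ = 1.112 kg/m³.
In steady level flight, lift balances weight: W = mg = 434 × 9.81 = 4257.5 N.
q = ½ρv² = ½ × 1.112 × 23.2² = 299.3 Pa.
Required CL = L/(qS) = 4257.5/(299.3·16.2) = 0.8782.
CD = 0.0109 + 0.0204 × 0.8782² = 0.02663.
L/D = CL/CD = 0.8782 / 0.02663 = 33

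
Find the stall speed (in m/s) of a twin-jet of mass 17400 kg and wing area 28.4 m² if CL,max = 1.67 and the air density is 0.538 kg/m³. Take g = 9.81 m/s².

Weight W = mg = 17400 × 9.81 = 1.707×10^5 N.
V_stall = √(2W/(ρ·S·CL,max)) = √(2 × 1.707×10^5 / (0.538 × 28.4 × 1.67))
V_stall = √13380 = 116 m/s

V_stall = 116 m/s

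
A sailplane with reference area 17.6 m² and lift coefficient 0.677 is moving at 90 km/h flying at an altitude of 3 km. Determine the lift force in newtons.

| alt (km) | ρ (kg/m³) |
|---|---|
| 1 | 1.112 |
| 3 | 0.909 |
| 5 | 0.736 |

L = 3380 N

At 3 km, from the table: ρ = 0.909 kg/m³.
Convert speed: v = 90 km/h ÷ 3.6 = 25 m/s.
L = ½ρv²S·CL = ½ × 0.909 × 25² × 17.6 × 0.677 = 3380 N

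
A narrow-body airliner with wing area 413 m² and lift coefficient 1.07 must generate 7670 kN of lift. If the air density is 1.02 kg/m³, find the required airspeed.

v = 184 m/s

L = ½ρv²S·CL ⇒ v = √(2L/(ρ·S·CL))
v = √(2 × 7.67×10^6 / (1.02 × 413 × 1.07)) = √34030 = 184 m/s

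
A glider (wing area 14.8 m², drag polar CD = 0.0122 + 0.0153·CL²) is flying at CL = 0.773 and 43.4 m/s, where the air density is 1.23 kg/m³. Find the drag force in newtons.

D = 366 N

CD = 0.0122 + 0.0153 × 0.773² = 0.02134
D = ½ρv²S·CD = ½ × 1.23 × 43.4² × 14.8 × 0.02134 = 366 N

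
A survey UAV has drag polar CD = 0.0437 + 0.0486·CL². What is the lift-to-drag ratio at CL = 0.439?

CD = 0.0437 + 0.0486 × 0.439² = 0.05307
L/D = CL/CD = 0.439 / 0.05307 = 8.27

L/D = 8.27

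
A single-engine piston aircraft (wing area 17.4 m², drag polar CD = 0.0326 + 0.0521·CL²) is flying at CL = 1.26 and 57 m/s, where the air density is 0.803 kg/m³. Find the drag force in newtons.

CD = 0.0326 + 0.0521 × 1.26² = 0.1153
D = ½ρv²S·CD = ½ × 0.803 × 57² × 17.4 × 0.1153 = 2620 N

D = 2620 N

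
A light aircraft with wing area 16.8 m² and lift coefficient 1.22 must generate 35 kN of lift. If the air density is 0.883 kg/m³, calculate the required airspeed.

v = 62.2 m/s

L = ½ρv²S·CL ⇒ v = √(2L/(ρ·S·CL))
v = √(2 × 35000 / (0.883 × 16.8 × 1.22)) = √3868 = 62.2 m/s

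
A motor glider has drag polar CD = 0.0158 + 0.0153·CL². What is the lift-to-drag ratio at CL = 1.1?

L/D = 32.1

CD = 0.0158 + 0.0153 × 1.1² = 0.03431
L/D = CL/CD = 1.1 / 0.03431 = 32.1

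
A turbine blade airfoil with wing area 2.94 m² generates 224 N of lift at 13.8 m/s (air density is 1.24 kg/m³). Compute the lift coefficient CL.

From L = ½ρv²S·CL, rearranging gives CL = 2L/(ρv²S).
CL = 2 × 224 / (1.24 × 13.8² × 2.94) = 0.645

CL = 0.645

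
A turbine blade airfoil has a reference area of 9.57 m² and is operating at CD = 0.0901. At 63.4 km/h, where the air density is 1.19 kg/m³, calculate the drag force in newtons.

Convert speed: v = 63.4 km/h ÷ 3.6 = 17.61 m/s.
D = ½ρv²S·CD = ½ × 1.19 × 17.61² × 9.57 × 0.0901 = 159 N

D = 159 N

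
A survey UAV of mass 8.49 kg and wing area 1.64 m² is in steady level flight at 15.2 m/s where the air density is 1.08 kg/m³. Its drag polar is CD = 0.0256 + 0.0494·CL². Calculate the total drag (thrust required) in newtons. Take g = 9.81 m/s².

D = 6.91 N

Level flight ⇒ L = W = m·g = 8.49 × 9.81 = 83.287 N.
Dynamic pressure q = 0.5 × 1.08 × 15.2² = 124.8 Pa.
CL = W/(q·S) = 83.287 / (124.8 × 1.64) = 0.4071.
CD = 0.0256 + 0.0494 × 0.4071² = 0.03379.
D = q·S·CD = 124.8 × 1.64 × 0.03379 = 6.913 N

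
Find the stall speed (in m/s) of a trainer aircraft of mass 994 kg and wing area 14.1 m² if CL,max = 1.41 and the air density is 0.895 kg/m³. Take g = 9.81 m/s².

V_stall = 33.1 m/s

At stall, lift equals weight: L = W = m·g = 994 × 9.81 = 9751 N.
From L = ½ρV²S·CL,max = W: V_stall = √(2W/(ρSCL,max)) = √(2·9751/(0.895·14.1·1.41))
V_stall = √1096 = 33.1 m/s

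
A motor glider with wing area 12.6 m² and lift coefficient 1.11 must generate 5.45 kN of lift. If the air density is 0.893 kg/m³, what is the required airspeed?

L = ½ρv²S·CL ⇒ v = √(2L/(ρ·S·CL))
v = √(2 × 5450 / (0.893 × 12.6 × 1.11)) = √872.7 = 29.5 m/s

v = 29.5 m/s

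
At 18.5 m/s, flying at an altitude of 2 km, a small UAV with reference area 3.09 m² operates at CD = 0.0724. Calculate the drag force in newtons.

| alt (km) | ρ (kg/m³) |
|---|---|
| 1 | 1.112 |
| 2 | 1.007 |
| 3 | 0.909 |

At 2 km, from the table: ρ = 1.007 kg/m³.
Dynamic pressure q = ½ρv² = ½ × 1.007 × 18.5² = 172.3 Pa.
D = q·S·CD = 172.3 × 3.09 × 0.0724 = 38.6 N

D = 38.6 N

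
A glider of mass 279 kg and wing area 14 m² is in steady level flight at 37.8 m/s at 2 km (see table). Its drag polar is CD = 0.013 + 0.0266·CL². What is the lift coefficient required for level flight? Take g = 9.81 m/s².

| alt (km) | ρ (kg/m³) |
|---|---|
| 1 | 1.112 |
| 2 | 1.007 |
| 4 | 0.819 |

At 2 km, from the table: ρ = 1.007 kg/m³.
Weight W = mg = 279 × 9.81 = 2737 N; in level flight L = W.
Dynamic pressure q = 0.5 × 1.007 × 37.8² = 719.4 Pa.
CL = W/(q·S) = 2737 / (719.4 × 14) = 0.2717.

CL = 0.272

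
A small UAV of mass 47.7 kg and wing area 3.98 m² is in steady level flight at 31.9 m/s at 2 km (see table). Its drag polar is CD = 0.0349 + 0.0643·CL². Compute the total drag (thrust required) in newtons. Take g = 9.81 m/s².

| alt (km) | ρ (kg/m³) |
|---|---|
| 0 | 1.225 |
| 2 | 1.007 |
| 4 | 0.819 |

D = 78.1 N

At 2 km, from the table: ρ = 1.007 kg/m³.
In steady level flight, lift balances weight: W = mg = 47.7 × 9.81 = 467.94 N.
Dynamic pressure q = 0.5 × 1.007 × 31.9² = 512.4 Pa.
CL = 2W/(ρv²S) = 2×467.94/(1.007×31.9²×3.98) = 0.2295.
CD = 0.0349 + 0.0643 × 0.2295² = 0.03829.
D = q·S·CD = 512.4 × 3.98 × 0.03829 = 78.07 N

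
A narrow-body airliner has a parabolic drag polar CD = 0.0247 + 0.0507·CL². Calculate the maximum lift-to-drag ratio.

For CD = CD0 + K·CL², (L/D)max occurs at CL* = √(CD0/K) and equals 1/(2√(K·CD0)).
(L/D)max = 1/(2√(0.0507 × 0.0247)) = 1/(2 × 0.03539) = 14.1

(L/D)max = 14.1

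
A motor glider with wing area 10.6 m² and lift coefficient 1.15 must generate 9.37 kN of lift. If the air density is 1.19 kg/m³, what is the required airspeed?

v = 35.9 m/s

L = ½ρv²S·CL ⇒ v = √(2L/(ρ·S·CL))
v = √(2 × 9370 / (1.19 × 10.6 × 1.15)) = √1292 = 35.9 m/s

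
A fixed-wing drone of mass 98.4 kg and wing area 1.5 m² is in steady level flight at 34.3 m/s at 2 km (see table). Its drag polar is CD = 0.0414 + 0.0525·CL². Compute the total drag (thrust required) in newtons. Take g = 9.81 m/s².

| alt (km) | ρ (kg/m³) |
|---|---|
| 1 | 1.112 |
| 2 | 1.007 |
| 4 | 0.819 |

At 2 km, from the table: ρ = 1.007 kg/m³.
Weight W = mg = 98.4 × 9.81 = 965.3 N; in level flight L = W.
q = ½ρv² = ½ × 1.007 × 34.3² = 592.4 Pa.
Required CL = L/(qS) = 965.3/(592.4·1.5) = 1.086.
CD = 0.0414 + 0.0525 × 1.086² = 0.1034.
D = q·S·CD = 592.4 × 1.5 × 0.1034 = 91.84 N

D = 91.8 N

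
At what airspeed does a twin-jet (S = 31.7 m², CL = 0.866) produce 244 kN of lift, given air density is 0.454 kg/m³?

L = ½ρv²S·CL ⇒ v = √(2L/(ρ·S·CL))
v = √(2 × 2.44×10^5 / (0.454 × 31.7 × 0.866)) = √39150 = 198 m/s

v = 198 m/s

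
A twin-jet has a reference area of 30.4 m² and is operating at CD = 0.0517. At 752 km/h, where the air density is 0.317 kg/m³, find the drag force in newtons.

D = 10900 N

Convert speed: v = 752 km/h ÷ 3.6 = 208.9 m/s.
Dynamic pressure q = ½ρv² = ½ × 0.317 × 208.9² = 6916 Pa.
D = q·S·CD = 6916 × 30.4 × 0.0517 = 10900 N ≈ 10.9 kN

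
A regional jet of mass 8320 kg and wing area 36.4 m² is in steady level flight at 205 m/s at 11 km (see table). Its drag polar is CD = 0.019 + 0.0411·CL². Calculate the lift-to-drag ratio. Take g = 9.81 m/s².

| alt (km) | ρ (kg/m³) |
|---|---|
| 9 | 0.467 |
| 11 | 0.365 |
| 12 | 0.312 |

L/D = 13

At 11 km, from the table: ρ = 0.365 kg/m³.
Weight W = mg = 8320 × 9.81 = 81619 N; in level flight L = W.
q = ½ρv² = ½ × 0.365 × 205² = 7670 Pa.
CL = 2W/(ρv²S) = 2×81619/(0.365×205²×36.4) = 0.2924.
CD = 0.019 + 0.0411 × 0.2924² = 0.02251.
L/D = CL/CD = 0.2924 / 0.02251 = 13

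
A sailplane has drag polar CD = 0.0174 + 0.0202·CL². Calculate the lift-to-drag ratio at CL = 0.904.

CD = 0.0174 + 0.0202 × 0.904² = 0.03391
L/D = CL/CD = 0.904 / 0.03391 = 26.7

L/D = 26.7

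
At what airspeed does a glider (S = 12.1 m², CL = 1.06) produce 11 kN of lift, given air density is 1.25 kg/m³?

v = 37 m/s

L = ½ρv²S·CL ⇒ v = √(2L/(ρ·S·CL))
v = √(2 × 11000 / (1.25 × 12.1 × 1.06)) = √1372 = 37 m/s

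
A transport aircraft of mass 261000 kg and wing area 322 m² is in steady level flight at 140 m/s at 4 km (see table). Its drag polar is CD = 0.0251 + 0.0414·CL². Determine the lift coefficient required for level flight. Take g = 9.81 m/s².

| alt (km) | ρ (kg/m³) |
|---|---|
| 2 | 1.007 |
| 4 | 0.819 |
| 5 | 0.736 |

CL = 0.991

At 4 km, from the table: ρ = 0.819 kg/m³.
In steady level flight, lift balances weight: W = mg = 261000 × 9.81 = 2.5604×10^6 N.
q = ½ρv² = ½ × 0.819 × 140² = 8026 Pa.
Required CL = L/(qS) = 2.5604×10^6/(8026·322) = 0.9907.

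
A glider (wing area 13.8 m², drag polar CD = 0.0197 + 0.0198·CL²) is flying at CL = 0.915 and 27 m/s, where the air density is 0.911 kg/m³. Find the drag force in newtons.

D = 166 N

CD = 0.0197 + 0.0198 × 0.915² = 0.03628
D = ½ρv²S·CD = ½ × 0.911 × 27² × 13.8 × 0.03628 = 166 N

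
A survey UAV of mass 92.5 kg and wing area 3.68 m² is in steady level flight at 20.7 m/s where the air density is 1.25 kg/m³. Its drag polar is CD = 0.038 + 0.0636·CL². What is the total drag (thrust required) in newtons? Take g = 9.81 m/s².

Level flight ⇒ L = W = m·g = 92.5 × 9.81 = 907.43 N.
q = ½ρv² = ½ × 1.25 × 20.7² = 267.8 Pa.
CL = 2W/(ρv²S) = 2×907.43/(1.25×20.7²×3.68) = 0.9208.
CD = 0.038 + 0.0636 × 0.9208² = 0.09192.
D = q·S·CD = 267.8 × 3.68 × 0.09192 = 90.59 N

D = 90.6 N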